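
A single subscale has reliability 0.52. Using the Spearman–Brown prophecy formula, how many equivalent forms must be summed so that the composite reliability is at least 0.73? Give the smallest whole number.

k ≥ ρ*(1−ρ₁)/(ρ₁(1−ρ*)) = 0.73·0.48 / (0.52·0.27) = 2.496.
Smallest integer k = 3.

3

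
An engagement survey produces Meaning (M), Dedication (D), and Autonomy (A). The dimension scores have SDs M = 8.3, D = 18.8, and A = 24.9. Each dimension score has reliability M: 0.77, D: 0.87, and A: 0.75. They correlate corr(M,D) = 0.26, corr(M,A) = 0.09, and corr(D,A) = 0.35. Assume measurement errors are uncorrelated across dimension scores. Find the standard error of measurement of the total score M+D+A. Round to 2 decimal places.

Var(total) = 1042.34 + 446.025 = 1488.37.
True-score variance = 825.546 + 446.025 = 1271.57, so reliability = 0.8543.
Error variance = 1488.37 − 1271.57 = 216.794; SEM = √216.794 = 14.72.

14.72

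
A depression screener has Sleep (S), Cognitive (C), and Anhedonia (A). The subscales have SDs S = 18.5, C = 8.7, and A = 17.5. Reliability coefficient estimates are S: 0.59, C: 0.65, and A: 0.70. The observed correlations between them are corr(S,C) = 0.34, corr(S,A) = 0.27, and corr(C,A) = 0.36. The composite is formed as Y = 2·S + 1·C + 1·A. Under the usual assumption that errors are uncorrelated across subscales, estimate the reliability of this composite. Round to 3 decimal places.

0.720

Var(Y) = 2²·18.5² + 8.7² + 17.5² + 2·[2·18.5·8.7·0.34 + 2·18.5·17.5·0.27 + 8.7·17.5·0.36] = 1750.94 + 678.162 = 2429.1.
Because errors are independent across components, Cov(Tᵢ,Tⱼ) = Cov(Xᵢ,Xⱼ); the off-diagonal part of the true-score variance is the same as above.
True-score variance = [2²·18.5²·0.59 + 8.7²·0.65 + 17.5²·0.70] + 678.162 = 1071.28 + 678.162 = 1749.45.
Reliability = 1749.45 / 2429.1 = 0.720.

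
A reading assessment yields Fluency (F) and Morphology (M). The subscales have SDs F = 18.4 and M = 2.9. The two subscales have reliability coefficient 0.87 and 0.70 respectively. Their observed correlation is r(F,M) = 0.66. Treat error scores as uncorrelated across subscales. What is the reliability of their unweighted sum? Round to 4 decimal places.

Var(F+M) = 18.4² + 2.9² + 2·[18.4·2.9·0.66] = 346.97 + 70.4352 = 417.405.
Under uncorrelated errors the observed covariances equal the true-score covariances, so only the own-variance terms attenuate.
True-score variance = [18.4²·0.87 + 2.9²·0.70] + 70.4352 = 300.434 + 70.4352 = 370.869.
Reliability = 370.869 / 417.405 = 0.8885.

0.8885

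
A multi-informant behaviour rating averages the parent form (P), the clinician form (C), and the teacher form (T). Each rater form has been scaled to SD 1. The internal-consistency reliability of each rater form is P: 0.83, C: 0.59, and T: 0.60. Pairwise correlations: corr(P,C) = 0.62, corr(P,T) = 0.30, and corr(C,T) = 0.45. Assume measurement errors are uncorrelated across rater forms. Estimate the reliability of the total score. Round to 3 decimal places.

0.829

Var(P+C+T) = 3 + 2·[0.62 + 0.30 + 0.45] = 3 + 2.74 = 5.74.
Under uncorrelated errors the observed covariances equal the true-score covariances, so only the own-variance terms attenuate.
True-score variance = [0.83 + 0.59 + 0.60] + 2.74 = 2.02 + 2.74 = 4.76.
Reliability = 4.76 / 5.74 = 0.829.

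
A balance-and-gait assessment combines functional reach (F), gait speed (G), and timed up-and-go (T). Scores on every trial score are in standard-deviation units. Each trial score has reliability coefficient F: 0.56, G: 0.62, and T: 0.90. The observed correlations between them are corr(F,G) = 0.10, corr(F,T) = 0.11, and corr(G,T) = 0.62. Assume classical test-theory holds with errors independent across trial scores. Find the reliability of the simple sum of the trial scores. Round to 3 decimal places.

0.803

Var(F+G+T) = 3 + 2·[0.10 + 0.11 + 0.62] = 3 + 1.66 = 4.66.
Under uncorrelated errors the observed covariances equal the true-score covariances, so only the own-variance terms attenuate.
True-score variance = [0.56 + 0.62 + 0.90] + 1.66 = 2.08 + 1.66 = 3.74.
Reliability = 3.74 / 4.66 = 0.803.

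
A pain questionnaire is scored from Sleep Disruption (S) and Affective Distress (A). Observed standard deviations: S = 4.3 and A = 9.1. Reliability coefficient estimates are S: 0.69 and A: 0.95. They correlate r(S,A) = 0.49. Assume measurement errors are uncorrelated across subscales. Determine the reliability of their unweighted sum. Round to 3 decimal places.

0.929

Var(S+A) = 4.3² + 9.1² + 2·[4.3·9.1·0.49] = 101.3 + 38.3474 = 139.647.
With uncorrelated errors the cross-covariances are all true-score covariance, so they carry over unchanged; only the diagonal terms shrink to ρᵢσᵢ².
True-score variance = [4.3²·0.69 + 9.1²·0.95] + 38.3474 = 91.4276 + 38.3474 = 129.775.
Reliability = 129.775 / 139.647 = 0.929.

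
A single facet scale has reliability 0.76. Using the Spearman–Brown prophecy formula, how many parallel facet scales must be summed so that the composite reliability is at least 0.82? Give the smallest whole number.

2

k ≥ ρ*(1−ρ₁)/(ρ₁(1−ρ*)) = 0.82·0.24 / (0.76·0.18) = 1.439.
Smallest integer k = 2.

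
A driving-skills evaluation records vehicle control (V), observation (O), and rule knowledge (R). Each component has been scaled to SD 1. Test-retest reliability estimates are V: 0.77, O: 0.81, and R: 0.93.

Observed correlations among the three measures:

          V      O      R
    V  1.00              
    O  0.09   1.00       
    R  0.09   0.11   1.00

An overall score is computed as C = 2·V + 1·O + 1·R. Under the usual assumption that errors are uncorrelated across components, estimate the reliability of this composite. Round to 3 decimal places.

Var(C) = 2² + 1 + 1 + 2·[2·0.09 + 2·0.09 + 0.11] = 6 + 0.94 = 6.94.
Because errors are independent across components, Cov(Tᵢ,Tⱼ) = Cov(Xᵢ,Xⱼ); the off-diagonal part of the true-score variance is the same as above.
True-score variance = [2²·0.77 + 0.81 + 0.93] + 0.94 = 4.82 + 0.94 = 5.76.
Reliability = 5.76 / 6.94 = 0.830.

0.830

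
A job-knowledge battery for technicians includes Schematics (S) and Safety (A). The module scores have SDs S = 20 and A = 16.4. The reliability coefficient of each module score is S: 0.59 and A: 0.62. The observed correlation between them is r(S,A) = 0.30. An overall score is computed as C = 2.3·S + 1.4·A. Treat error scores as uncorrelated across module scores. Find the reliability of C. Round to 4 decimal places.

0.6741

Var(C) = 2.3²·20² + 1.4²·16.4² + 2·[3.22·20·16.4·0.30] = 2643.16 + 633.696 = 3276.86.
With uncorrelated errors the cross-covariances are all true-score covariance, so they carry over unchanged; only the diagonal terms shrink to ρᵢσᵢ².
True-score variance = [2.3²·20²·0.59 + 1.4²·16.4²·0.62] + 633.696 = 1575.28 + 633.696 = 2208.98.
Reliability = 2208.98 / 3276.86 = 0.6741.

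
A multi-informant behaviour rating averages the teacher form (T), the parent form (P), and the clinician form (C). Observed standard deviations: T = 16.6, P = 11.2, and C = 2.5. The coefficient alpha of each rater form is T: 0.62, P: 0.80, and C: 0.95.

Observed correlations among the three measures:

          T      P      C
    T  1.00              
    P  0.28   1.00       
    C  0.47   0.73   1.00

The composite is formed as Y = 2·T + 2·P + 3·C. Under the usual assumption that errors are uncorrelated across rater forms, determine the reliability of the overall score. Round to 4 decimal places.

Var(Y) = 2²·16.6² + 2²·11.2² + 3²·2.5² + 2·[4·16.6·11.2·0.28 + 6·16.6·2.5·0.47 + 6·11.2·2.5·0.73] = 1660.25 + 895.801 = 2556.05.
Because errors are independent across components, Cov(Tᵢ,Tⱼ) = Cov(Xᵢ,Xⱼ); the off-diagonal part of the true-score variance is the same as above.
True-score variance = [2²·16.6²·0.62 + 2²·11.2²·0.80 + 3²·2.5²·0.95] + 895.801 = 1138.23 + 895.801 = 2034.04.
Reliability = 2034.04 / 2556.05 = 0.7958.

0.7958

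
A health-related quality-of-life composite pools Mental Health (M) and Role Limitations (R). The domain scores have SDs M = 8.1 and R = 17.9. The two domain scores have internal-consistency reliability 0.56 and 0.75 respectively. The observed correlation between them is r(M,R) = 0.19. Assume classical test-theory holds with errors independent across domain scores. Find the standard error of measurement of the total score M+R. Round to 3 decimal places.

Var(total) = 386.02 + 55.0962 = 441.116.
True-score variance = 277.049 + 55.0962 = 332.145, so reliability = 0.7530.
Error variance = 441.116 − 332.145 = 108.971; SEM = √108.971 = 10.439.

10.439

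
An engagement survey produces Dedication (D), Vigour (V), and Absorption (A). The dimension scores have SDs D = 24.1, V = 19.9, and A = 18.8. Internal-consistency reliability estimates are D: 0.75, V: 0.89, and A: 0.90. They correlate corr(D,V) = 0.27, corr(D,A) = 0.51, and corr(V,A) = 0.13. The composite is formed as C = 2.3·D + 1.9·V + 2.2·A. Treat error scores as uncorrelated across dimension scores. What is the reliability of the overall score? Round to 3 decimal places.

0.891

Var(C) = 2.3²·24.1² + 1.9²·19.9² + 2.2²·18.8² + 2·[4.37·24.1·19.9·0.27 + 5.06·24.1·18.8·0.51 + 4.18·19.9·18.8·0.13] = 6212.73 + 3876.77 = 10089.5.
Under uncorrelated errors the observed covariances equal the true-score covariances, so only the own-variance terms attenuate.
True-score variance = [2.3²·24.1²·0.75 + 1.9²·19.9²·0.89 + 2.2²·18.8²·0.90] + 3876.77 = 5116.29 + 3876.77 = 8993.06.
Reliability = 8993.06 / 10089.5 = 0.891.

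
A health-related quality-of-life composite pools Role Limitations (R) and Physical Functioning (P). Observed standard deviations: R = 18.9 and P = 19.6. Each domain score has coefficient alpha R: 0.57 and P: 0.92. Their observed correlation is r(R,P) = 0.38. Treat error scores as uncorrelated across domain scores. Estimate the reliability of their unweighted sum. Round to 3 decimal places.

0.820

Var(R+P) = 18.9² + 19.6² + 2·[18.9·19.6·0.38] = 741.37 + 281.534 = 1022.9.
Under uncorrelated errors the observed covariances equal the true-score covariances, so only the own-variance terms attenuate.
True-score variance = [18.9²·0.57 + 19.6²·0.92] + 281.534 = 557.037 + 281.534 = 838.571.
Reliability = 838.571 / 1022.9 = 0.820.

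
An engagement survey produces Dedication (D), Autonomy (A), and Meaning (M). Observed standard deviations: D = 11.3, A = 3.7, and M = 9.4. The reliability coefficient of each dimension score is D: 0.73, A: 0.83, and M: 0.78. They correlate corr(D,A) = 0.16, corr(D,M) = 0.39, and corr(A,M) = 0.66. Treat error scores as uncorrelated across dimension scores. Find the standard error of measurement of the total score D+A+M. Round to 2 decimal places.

Var(total) = 229.74 + 142.14 = 371.88.
True-score variance = 173.497 + 142.14 = 315.638, so reliability = 0.8488.
Error variance = 371.88 − 315.638 = 56.2428; SEM = √56.2428 = 7.50.

7.50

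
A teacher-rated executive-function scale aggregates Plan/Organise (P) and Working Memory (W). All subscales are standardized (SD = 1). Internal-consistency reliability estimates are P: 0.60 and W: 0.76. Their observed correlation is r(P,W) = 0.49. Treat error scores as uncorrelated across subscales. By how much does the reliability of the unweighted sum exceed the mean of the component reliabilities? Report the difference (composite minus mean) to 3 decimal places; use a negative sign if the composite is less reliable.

0.105

Var(sum) = 2 + 0.98 = 2.98; true-score variance = 1.36 + 0.98 = 2.34; composite reliability = 0.7852.
Mean component reliability = 0.6800.
Difference = 0.7852 − 0.6800 = 0.105.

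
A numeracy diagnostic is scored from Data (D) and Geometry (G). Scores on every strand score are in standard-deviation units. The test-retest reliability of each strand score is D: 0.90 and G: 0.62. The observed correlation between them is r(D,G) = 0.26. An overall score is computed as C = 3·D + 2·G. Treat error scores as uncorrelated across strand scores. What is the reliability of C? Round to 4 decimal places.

Var(C) = 3² + 2² + 2·[6·0.26] = 13 + 3.12 = 16.12.
With uncorrelated errors the cross-covariances are all true-score covariance, so they carry over unchanged; only the diagonal terms shrink to ρᵢσᵢ².
True-score variance = [3²·0.90 + 2²·0.62] + 3.12 = 10.58 + 3.12 = 13.7.
Reliability = 13.7 / 16.12 = 0.8499.

0.8499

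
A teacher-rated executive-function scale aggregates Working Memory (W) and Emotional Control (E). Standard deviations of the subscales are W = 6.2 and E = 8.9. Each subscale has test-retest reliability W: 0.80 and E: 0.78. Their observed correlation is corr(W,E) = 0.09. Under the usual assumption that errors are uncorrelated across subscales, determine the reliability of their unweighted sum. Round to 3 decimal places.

Var(W+E) = 6.2² + 8.9² + 2·[6.2·8.9·0.09] = 117.65 + 9.9324 = 127.582.
Because errors are independent across components, Cov(Tᵢ,Tⱼ) = Cov(Xᵢ,Xⱼ); the off-diagonal part of the true-score variance is the same as above.
True-score variance = [6.2²·0.80 + 8.9²·0.78] + 9.9324 = 92.5358 + 9.9324 = 102.468.
Reliability = 102.468 / 127.582 = 0.803.

0.803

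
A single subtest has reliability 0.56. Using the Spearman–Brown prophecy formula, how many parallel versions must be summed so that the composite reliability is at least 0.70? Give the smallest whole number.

2

k ≥ ρ*(1−ρ₁)/(ρ₁(1−ρ*)) = 0.70·0.44 / (0.56·0.30) = 1.833.
Smallest integer k = 2.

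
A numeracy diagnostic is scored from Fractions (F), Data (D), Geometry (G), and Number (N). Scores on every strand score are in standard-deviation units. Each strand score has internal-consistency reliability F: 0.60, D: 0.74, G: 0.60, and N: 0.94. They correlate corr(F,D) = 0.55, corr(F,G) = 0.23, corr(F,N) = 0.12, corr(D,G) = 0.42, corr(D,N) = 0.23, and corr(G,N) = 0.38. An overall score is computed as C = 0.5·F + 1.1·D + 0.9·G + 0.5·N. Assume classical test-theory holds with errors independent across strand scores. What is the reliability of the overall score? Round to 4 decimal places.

0.8436

Var(C) = 0.5² + 1.1² + 0.9² + 0.5² + 2·[0.55·0.55 + 0.45·0.23 + 0.25·0.12 + 0.99·0.42 + 0.55·0.23 + 0.45·0.38] = 2.52 + 2.2986 = 4.8186.
Under uncorrelated errors the observed covariances equal the true-score covariances, so only the own-variance terms attenuate.
True-score variance = [0.5²·0.60 + 1.1²·0.74 + 0.9²·0.60 + 0.5²·0.94] + 2.2986 = 1.7664 + 2.2986 = 4.065.
Reliability = 4.065 / 4.8186 = 0.8436.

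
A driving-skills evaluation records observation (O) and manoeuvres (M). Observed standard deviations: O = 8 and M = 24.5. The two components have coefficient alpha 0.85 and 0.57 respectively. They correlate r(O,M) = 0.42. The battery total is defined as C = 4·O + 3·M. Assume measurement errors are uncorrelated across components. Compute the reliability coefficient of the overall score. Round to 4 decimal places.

0.7052

Var(C) = 4²·8² + 3²·24.5² + 2·[12·8·24.5·0.42] = 6426.25 + 1975.68 = 8401.93.
With uncorrelated errors the cross-covariances are all true-score covariance, so they carry over unchanged; only the diagonal terms shrink to ρᵢσᵢ².
True-score variance = [4²·8²·0.85 + 3²·24.5²·0.57] + 1975.68 = 3949.68 + 1975.68 = 5925.36.
Reliability = 5925.36 / 8401.93 = 0.7052.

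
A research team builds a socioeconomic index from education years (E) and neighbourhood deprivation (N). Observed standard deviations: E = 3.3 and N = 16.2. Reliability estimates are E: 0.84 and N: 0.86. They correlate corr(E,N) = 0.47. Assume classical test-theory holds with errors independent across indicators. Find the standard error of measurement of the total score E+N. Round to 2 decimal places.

6.20

Var(total) = 273.33 + 50.2524 = 323.582.
True-score variance = 234.846 + 50.2524 = 285.098, so reliability = 0.8811.
Error variance = 323.582 − 285.098 = 38.484; SEM = √38.484 = 6.20.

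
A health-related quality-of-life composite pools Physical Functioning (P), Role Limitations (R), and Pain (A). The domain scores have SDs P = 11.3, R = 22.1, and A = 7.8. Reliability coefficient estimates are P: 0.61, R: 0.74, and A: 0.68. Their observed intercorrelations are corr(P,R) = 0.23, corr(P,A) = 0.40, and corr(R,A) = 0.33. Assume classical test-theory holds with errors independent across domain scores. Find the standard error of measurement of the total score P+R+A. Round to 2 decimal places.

Var(total) = 676.94 + 299.159 = 976.099.
True-score variance = 480.686 + 299.159 = 779.844, so reliability = 0.7989.
Error variance = 976.099 − 779.844 = 196.255; SEM = √196.255 = 14.01.

14.01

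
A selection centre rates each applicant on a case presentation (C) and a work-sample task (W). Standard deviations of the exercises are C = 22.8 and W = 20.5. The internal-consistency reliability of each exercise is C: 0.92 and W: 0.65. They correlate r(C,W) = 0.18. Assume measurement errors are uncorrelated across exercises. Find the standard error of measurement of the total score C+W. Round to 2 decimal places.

Var(total) = 940.09 + 168.264 = 1108.35.
True-score variance = 751.415 + 168.264 = 919.679, so reliability = 0.8298.
Error variance = 1108.35 − 919.679 = 188.675; SEM = √188.675 = 13.74.

13.74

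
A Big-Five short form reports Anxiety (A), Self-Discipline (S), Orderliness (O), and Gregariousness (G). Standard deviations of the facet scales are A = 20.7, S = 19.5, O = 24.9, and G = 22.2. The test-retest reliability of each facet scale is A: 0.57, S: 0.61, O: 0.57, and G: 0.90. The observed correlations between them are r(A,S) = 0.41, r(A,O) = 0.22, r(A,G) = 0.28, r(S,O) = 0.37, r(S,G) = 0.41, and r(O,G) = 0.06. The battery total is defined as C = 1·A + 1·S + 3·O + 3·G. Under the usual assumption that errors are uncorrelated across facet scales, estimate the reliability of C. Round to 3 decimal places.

Var(C) = 20.7² + 19.5² + 3²·24.9² + 3²·22.2² + 2·[20.7·19.5·0.41 + 3·20.7·24.9·0.22 + 3·20.7·22.2·0.28 + 3·19.5·24.9·0.37 + 3·19.5·22.2·0.41 + 9·24.9·22.2·0.06] = 10824.4 + 4523.25 = 15347.6.
Because errors are independent across components, Cov(Tᵢ,Tⱼ) = Cov(Xᵢ,Xⱼ); the off-diagonal part of the true-score variance is the same as above.
True-score variance = [20.7²·0.57 + 19.5²·0.61 + 3²·24.9²·0.57 + 3²·22.2²·0.90] + 4523.25 = 7648.85 + 4523.25 = 12172.1.
Reliability = 12172.1 / 15347.6 = 0.793.

0.793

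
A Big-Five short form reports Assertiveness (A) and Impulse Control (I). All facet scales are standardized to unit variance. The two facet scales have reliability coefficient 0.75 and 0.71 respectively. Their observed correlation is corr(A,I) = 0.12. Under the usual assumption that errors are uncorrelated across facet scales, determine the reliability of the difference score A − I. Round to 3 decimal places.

0.693

Var(A−I) = 1 + 1 − 2·0.12 = 2 − 0.24 = 1.76.
Under uncorrelated errors the observed covariances equal the true-score covariances, so only the own-variance terms attenuate.
True-score variance = [0.75 + 0.71] − 0.24 = 1.46 − 0.24 = 1.22.
Reliability = 1.22 / 1.76 = 0.693.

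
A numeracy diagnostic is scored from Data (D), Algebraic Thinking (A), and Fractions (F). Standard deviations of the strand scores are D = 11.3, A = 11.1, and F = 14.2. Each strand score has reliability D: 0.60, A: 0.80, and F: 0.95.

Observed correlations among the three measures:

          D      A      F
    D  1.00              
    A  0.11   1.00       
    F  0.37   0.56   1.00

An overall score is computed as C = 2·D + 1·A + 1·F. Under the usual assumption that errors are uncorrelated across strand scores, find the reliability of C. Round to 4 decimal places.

0.8168

Var(C) = 2²·11.3² + 11.1² + 14.2² + 2·[2·11.3·11.1·0.11 + 2·11.3·14.2·0.37 + 11.1·14.2·0.56] = 835.61 + 469.204 = 1304.81.
With uncorrelated errors the cross-covariances are all true-score covariance, so they carry over unchanged; only the diagonal terms shrink to ρᵢσᵢ².
True-score variance = [2²·11.3²·0.60 + 11.1²·0.80 + 14.2²·0.95] + 469.204 = 596.582 + 469.204 = 1065.79.
Reliability = 1065.79 / 1304.81 = 0.8168.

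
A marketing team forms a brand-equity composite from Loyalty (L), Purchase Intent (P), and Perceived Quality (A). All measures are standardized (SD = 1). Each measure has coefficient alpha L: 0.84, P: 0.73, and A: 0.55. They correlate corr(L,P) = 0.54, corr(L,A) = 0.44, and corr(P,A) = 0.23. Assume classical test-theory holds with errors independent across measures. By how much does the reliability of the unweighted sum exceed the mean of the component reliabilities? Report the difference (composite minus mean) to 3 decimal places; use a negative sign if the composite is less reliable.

Var(sum) = 3 + 2.42 = 5.42; true-score variance = 2.12 + 2.42 = 4.54; composite reliability = 0.8376.
Mean component reliability = 0.7067.
Difference = 0.8376 − 0.7067 = 0.131.

0.131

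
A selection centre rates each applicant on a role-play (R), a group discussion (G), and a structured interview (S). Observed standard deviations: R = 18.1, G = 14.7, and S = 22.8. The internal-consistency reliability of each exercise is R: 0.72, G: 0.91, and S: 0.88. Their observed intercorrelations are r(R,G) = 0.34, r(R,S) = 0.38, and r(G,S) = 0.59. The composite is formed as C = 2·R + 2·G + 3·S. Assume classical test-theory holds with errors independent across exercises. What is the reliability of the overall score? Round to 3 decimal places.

0.915

Var(C) = 2²·18.1² + 2²·14.7² + 3²·22.8² + 2·[4·18.1·14.7·0.34 + 6·18.1·22.8·0.38 + 6·14.7·22.8·0.59] = 6853.36 + 4978.46 = 11831.8.
Because errors are independent across components, Cov(Tᵢ,Tⱼ) = Cov(Xᵢ,Xⱼ); the off-diagonal part of the true-score variance is the same as above.
True-score variance = [2²·18.1²·0.72 + 2²·14.7²·0.91 + 3²·22.8²·0.88] + 4978.46 = 5847.22 + 4978.46 = 10825.7.
Reliability = 10825.7 / 11831.8 = 0.915.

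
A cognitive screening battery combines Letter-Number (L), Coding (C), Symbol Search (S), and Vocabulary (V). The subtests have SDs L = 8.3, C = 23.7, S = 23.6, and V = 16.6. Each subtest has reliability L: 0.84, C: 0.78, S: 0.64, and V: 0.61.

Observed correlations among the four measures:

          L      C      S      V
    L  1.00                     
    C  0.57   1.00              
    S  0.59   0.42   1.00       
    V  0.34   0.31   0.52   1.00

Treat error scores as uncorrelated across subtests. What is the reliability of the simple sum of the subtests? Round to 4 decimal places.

0.8588

Var(L+C+S+V) = 8.3² + 23.7² + 23.6² + 16.6² + 2·[8.3·23.7·0.57 + 8.3·23.6·0.59 + 8.3·16.6·0.34 + 23.7·23.6·0.42 + 23.7·16.6·0.31 + 23.6·16.6·0.52] = 1463.1 + 1670.26 = 3133.36.
Under uncorrelated errors the observed covariances equal the true-score covariances, so only the own-variance terms attenuate.
True-score variance = [8.3²·0.84 + 23.7²·0.78 + 23.6²·0.64 + 16.6²·0.61] + 1670.26 = 1020.53 + 1670.26 = 2690.79.
Reliability = 2690.79 / 3133.36 = 0.8588.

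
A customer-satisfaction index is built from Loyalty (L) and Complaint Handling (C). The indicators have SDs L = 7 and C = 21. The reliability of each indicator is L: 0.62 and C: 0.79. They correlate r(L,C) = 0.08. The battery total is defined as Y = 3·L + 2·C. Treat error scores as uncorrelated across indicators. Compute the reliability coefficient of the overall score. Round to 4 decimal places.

Var(Y) = 3²·7² + 2²·21² + 2·[6·7·21·0.08] = 2205 + 141.12 = 2346.12.
With uncorrelated errors the cross-covariances are all true-score covariance, so they carry over unchanged; only the diagonal terms shrink to ρᵢσᵢ².
True-score variance = [3²·7²·0.62 + 2²·21²·0.79] + 141.12 = 1666.98 + 141.12 = 1808.1.
Reliability = 1808.1 / 2346.12 = 0.7707.

0.7707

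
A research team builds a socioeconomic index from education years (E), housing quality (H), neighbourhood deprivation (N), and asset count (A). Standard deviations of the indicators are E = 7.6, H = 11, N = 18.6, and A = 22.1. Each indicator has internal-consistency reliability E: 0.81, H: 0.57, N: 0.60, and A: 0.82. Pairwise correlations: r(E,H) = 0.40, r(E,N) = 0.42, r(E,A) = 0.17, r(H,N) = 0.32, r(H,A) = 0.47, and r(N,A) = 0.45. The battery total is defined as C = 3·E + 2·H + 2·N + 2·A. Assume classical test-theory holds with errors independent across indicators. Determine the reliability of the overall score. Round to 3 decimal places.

0.861

Var(C) = 3²·7.6² + 2²·11² + 2²·18.6² + 2²·22.1² + 2·[6·7.6·11·0.40 + 6·7.6·18.6·0.42 + 6·7.6·22.1·0.17 + 4·11·18.6·0.32 + 4·11·22.1·0.47 + 4·18.6·22.1·0.45] = 4341.32 + 4374.02 = 8715.34.
With uncorrelated errors the cross-covariances are all true-score covariance, so they carry over unchanged; only the diagonal terms shrink to ρᵢσᵢ².
True-score variance = [3²·7.6²·0.81 + 2²·11²·0.57 + 2²·18.6²·0.60 + 2²·22.1²·0.82] + 4374.02 = 3129.24 + 4374.02 = 7503.26.
Reliability = 7503.26 / 8715.34 = 0.861.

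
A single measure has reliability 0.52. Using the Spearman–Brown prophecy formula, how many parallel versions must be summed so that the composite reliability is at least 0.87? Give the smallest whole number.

k ≥ ρ*(1−ρ₁)/(ρ₁(1−ρ*)) = 0.87·0.48 / (0.52·0.13) = 6.178.
Smallest integer k = 7.

7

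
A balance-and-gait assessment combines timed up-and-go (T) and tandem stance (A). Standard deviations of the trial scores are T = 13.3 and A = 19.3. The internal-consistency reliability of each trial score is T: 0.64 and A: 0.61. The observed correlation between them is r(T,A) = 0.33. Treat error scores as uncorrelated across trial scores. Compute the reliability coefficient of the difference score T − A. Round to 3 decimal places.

Var(T−A) = 13.3² + 19.3² − 2·13.3·19.3·0.33 = 549.38 − 169.415 = 379.965.
With uncorrelated errors the cross-covariances are all true-score covariance, so they carry over unchanged; only the diagonal terms shrink to ρᵢσᵢ².
True-score variance = [13.3²·0.64 + 19.3²·0.61] − 169.415 = 340.428 − 169.415 = 171.013.
Reliability = 171.013 / 379.965 = 0.450.

0.450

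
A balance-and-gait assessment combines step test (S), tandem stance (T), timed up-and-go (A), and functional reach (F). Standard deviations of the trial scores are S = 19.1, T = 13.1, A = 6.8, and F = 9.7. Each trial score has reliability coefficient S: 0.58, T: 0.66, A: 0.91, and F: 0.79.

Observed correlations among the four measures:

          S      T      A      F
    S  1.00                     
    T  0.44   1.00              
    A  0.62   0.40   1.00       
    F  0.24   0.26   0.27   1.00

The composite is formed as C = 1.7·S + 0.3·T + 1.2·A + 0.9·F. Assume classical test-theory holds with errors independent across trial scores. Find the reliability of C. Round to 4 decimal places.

0.7488

Var(C) = 1.7²·19.1² + 0.3²·13.1² + 1.2²·6.8² + 0.9²·9.7² + 2·[0.51·19.1·13.1·0.44 + 2.04·19.1·6.8·0.62 + 1.53·19.1·9.7·0.24 + 0.36·13.1·6.8·0.40 + 0.27·13.1·9.7·0.26 + 1.08·6.8·9.7·0.27] = 1212.54 + 658.865 = 1871.41.
With uncorrelated errors the cross-covariances are all true-score covariance, so they carry over unchanged; only the diagonal terms shrink to ρᵢσᵢ².
True-score variance = [1.7²·19.1²·0.58 + 0.3²·13.1²·0.66 + 1.2²·6.8²·0.91 + 0.9²·9.7²·0.79] + 658.865 = 742.489 + 658.865 = 1401.35.
Reliability = 1401.35 / 1871.41 = 0.7488.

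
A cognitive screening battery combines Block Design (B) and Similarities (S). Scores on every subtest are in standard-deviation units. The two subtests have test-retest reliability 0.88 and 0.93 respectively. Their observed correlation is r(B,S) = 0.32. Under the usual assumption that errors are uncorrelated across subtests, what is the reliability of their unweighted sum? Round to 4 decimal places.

Var(B+S) = 2 + 2·[0.32] = 2 + 0.64 = 2.64.
With uncorrelated errors the cross-covariances are all true-score covariance, so they carry over unchanged; only the diagonal terms shrink to ρᵢσᵢ².
True-score variance = [0.88 + 0.93] + 0.64 = 1.81 + 0.64 = 2.45.
Reliability = 2.45 / 2.64 = 0.9280.

0.9280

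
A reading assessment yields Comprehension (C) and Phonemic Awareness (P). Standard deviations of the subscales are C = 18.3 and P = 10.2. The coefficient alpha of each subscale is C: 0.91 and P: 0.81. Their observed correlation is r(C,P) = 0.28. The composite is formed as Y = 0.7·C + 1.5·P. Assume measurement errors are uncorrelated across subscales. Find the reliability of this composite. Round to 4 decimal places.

Var(Y) = 0.7²·18.3² + 1.5²·10.2² + 2·[1.05·18.3·10.2·0.28] = 398.186 + 109.756 = 507.942.
Under uncorrelated errors the observed covariances equal the true-score covariances, so only the own-variance terms attenuate.
True-score variance = [0.7²·18.3²·0.91 + 1.5²·10.2²·0.81] + 109.756 = 338.94 + 109.756 = 448.696.
Reliability = 448.696 / 507.942 = 0.8834.

0.8834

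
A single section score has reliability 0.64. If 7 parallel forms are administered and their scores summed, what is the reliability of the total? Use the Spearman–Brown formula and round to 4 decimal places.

ρ_k = kρ / (1 + (k−1)ρ) = 7·0.64 / (1 + 6·0.64) = 4.480 / 4.840 = 0.9256.

0.9256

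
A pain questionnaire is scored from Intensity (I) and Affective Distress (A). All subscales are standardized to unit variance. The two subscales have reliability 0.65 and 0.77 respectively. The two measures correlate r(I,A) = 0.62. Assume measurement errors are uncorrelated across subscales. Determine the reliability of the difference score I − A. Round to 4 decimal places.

Var(I−A) = 1 + 1 − 2·0.62 = 2 − 1.24 = 0.76.
Under uncorrelated errors the observed covariances equal the true-score covariances, so only the own-variance terms attenuate.
True-score variance = [0.65 + 0.77] − 1.24 = 1.42 − 1.24 = 0.18.
Reliability = 0.18 / 0.76 = 0.2368.

0.2368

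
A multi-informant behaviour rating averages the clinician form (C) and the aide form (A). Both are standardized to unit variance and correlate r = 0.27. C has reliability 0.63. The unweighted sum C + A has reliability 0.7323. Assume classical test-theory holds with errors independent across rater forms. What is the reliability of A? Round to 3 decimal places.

0.690

Var(C+A) = 2 + 2·0.27 = 2.540.
True-score variance = ρ_C + ρ_A + 2·0.27, so 0.7323 = (0.63 + ρ_A + 0.54) / 2.540.
ρ_A = 0.7323·2.540 − 0.63 − 0.54 = 0.690.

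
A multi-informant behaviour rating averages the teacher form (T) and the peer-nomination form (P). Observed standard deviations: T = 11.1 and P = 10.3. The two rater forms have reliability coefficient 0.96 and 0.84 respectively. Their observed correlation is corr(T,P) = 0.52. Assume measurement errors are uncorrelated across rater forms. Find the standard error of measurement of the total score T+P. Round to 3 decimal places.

Var(total) = 229.3 + 118.903 = 348.203.
True-score variance = 207.397 + 118.903 = 326.3, so reliability = 0.9371.
Error variance = 348.203 − 326.3 = 21.9028; SEM = √21.9028 = 4.680.

4.680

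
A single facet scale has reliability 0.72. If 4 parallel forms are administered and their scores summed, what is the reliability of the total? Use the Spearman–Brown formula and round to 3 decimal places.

ρ_k = kρ / (1 + (k−1)ρ) = 4·0.72 / (1 + 3·0.72) = 2.880 / 3.160 = 0.911.

0.911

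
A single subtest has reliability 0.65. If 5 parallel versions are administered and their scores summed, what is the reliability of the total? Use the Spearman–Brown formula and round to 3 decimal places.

0.903

ρ_k = kρ / (1 + (k−1)ρ) = 5·0.65 / (1 + 4·0.65) = 3.250 / 3.600 = 0.903.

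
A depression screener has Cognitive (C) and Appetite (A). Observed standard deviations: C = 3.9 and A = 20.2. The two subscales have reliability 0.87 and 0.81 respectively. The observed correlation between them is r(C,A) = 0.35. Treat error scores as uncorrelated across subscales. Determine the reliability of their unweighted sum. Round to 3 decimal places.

Var(C+A) = 3.9² + 20.2² + 2·[3.9·20.2·0.35] = 423.25 + 55.146 = 478.396.
Because errors are independent across components, Cov(Tᵢ,Tⱼ) = Cov(Xᵢ,Xⱼ); the off-diagonal part of the true-score variance is the same as above.
True-score variance = [3.9²·0.87 + 20.2²·0.81] + 55.146 = 343.745 + 55.146 = 398.891.
Reliability = 398.891 / 478.396 = 0.834.

0.834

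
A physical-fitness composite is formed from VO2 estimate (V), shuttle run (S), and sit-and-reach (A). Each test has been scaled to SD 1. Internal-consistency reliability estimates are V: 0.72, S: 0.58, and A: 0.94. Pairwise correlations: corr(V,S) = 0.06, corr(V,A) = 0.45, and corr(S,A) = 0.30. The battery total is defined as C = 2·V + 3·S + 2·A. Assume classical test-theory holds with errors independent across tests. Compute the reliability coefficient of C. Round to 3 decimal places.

Var(C) = 2² + 3² + 2² + 2·[6·0.06 + 4·0.45 + 6·0.30] = 17 + 7.92 = 24.92.
Under uncorrelated errors the observed covariances equal the true-score covariances, so only the own-variance terms attenuate.
True-score variance = [2²·0.72 + 3²·0.58 + 2²·0.94] + 7.92 = 11.86 + 7.92 = 19.78.
Reliability = 19.78 / 24.92 = 0.794.

0.794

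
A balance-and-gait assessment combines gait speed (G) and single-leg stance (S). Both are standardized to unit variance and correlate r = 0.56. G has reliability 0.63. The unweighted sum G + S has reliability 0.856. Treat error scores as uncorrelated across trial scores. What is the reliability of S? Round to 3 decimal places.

0.921

Var(G+S) = 2 + 2·0.56 = 3.120.
True-score variance = ρ_G + ρ_S + 2·0.56, so 0.856 = (0.63 + ρ_S + 1.12) / 3.120.
ρ_S = 0.856·3.120 − 0.63 − 1.12 = 0.921.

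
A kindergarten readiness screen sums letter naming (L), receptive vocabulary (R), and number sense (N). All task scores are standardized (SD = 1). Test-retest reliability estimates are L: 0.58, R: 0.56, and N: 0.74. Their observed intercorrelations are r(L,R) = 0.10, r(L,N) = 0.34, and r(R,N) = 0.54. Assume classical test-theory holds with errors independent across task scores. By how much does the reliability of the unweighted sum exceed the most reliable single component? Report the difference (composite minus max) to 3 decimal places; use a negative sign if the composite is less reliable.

0.034

Var(sum) = 3 + 1.96 = 4.96; true-score variance = 1.88 + 1.96 = 3.84; composite reliability = 0.7742.
Max component reliability = 0.7400.
Difference = 0.7742 − 0.7400 = 0.034.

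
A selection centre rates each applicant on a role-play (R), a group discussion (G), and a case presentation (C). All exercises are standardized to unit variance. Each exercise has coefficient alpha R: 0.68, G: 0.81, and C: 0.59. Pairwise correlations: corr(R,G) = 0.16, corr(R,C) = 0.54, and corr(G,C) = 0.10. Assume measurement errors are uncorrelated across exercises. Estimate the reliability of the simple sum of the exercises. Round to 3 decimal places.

Var(R+G+C) = 3 + 2·[0.16 + 0.54 + 0.10] = 3 + 1.6 = 4.6.
Under uncorrelated errors the observed covariances equal the true-score covariances, so only the own-variance terms attenuate.
True-score variance = [0.68 + 0.81 + 0.59] + 1.6 = 2.08 + 1.6 = 3.68.
Reliability = 3.68 / 4.6 = 0.800.

0.800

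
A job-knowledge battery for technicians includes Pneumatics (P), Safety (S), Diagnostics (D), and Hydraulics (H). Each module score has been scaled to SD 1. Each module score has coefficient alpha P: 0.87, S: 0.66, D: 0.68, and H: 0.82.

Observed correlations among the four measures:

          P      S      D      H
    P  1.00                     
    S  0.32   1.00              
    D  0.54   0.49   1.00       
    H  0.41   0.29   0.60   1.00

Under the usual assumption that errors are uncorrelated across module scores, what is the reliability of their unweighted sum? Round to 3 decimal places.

0.896

Var(P+S+D+H) = 4 + 2·[0.32 + 0.54 + 0.41 + 0.49 + 0.29 + 0.60] = 4 + 5.3 = 9.3.
Because errors are independent across components, Cov(Tᵢ,Tⱼ) = Cov(Xᵢ,Xⱼ); the off-diagonal part of the true-score variance is the same as above.
True-score variance = [0.87 + 0.66 + 0.68 + 0.82] + 5.3 = 3.03 + 5.3 = 8.33.
Reliability = 8.33 / 9.3 = 0.896.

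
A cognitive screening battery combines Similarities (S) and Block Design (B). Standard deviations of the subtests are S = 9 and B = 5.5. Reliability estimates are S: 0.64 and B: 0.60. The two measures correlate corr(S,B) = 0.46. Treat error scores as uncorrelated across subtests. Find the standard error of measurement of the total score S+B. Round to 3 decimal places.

6.423

Var(total) = 111.25 + 45.54 = 156.79.
True-score variance = 69.99 + 45.54 = 115.53, so reliability = 0.7368.
Error variance = 156.79 − 115.53 = 41.26; SEM = √41.26 = 6.423.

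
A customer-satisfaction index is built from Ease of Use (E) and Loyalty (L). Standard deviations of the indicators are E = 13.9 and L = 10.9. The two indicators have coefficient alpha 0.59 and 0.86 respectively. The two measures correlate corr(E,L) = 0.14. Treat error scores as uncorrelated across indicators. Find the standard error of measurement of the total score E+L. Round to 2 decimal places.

9.79

Var(total) = 312.02 + 42.4228 = 354.443.
True-score variance = 216.171 + 42.4228 = 258.593, so reliability = 0.7296.
Error variance = 354.443 − 258.593 = 95.8495; SEM = √95.8495 = 9.79.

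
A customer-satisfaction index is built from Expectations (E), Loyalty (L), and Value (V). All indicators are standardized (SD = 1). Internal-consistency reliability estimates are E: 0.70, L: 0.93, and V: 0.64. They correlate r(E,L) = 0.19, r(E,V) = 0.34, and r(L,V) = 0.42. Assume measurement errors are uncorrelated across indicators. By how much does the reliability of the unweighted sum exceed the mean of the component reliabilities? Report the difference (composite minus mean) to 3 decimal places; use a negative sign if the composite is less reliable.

0.094

Var(sum) = 3 + 1.9 = 4.9; true-score variance = 2.27 + 1.9 = 4.17; composite reliability = 0.8510.
Mean component reliability = 0.7567.
Difference = 0.8510 − 0.7567 = 0.094.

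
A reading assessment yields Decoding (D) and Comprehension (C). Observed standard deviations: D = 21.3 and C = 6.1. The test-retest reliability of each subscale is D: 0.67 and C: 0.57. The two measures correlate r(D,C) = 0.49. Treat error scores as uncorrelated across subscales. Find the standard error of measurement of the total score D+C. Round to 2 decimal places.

12.87

Var(total) = 490.9 + 127.331 = 618.231.
True-score variance = 325.182 + 127.331 = 452.513, so reliability = 0.7319.
Error variance = 618.231 − 452.513 = 165.718; SEM = √165.718 = 12.87.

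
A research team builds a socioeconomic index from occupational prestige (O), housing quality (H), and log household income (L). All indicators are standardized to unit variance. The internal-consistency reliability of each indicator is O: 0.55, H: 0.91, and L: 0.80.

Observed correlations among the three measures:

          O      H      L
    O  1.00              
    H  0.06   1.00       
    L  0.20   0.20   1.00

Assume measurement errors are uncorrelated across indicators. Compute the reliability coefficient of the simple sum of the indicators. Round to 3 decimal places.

0.811

Var(O+H+L) = 3 + 2·[0.06 + 0.20 + 0.20] = 3 + 0.92 = 3.92.
Because errors are independent across components, Cov(Tᵢ,Tⱼ) = Cov(Xᵢ,Xⱼ); the off-diagonal part of the true-score variance is the same as above.
True-score variance = [0.55 + 0.91 + 0.80] + 0.92 = 2.26 + 0.92 = 3.18.
Reliability = 3.18 / 3.92 = 0.811.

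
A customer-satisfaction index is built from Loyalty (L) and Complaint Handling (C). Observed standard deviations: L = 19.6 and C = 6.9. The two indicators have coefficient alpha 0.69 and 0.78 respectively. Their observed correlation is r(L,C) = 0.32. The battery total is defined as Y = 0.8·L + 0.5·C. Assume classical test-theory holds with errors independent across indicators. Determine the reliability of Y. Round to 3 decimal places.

0.730

Var(Y) = 0.8²·19.6² + 0.5²·6.9² + 2·[0.4·19.6·6.9·0.32] = 257.765 + 34.6214 = 292.386.
Because errors are independent across components, Cov(Tᵢ,Tⱼ) = Cov(Xᵢ,Xⱼ); the off-diagonal part of the true-score variance is the same as above.
True-score variance = [0.8²·19.6²·0.69 + 0.5²·6.9²·0.78] + 34.6214 = 178.929 + 34.6214 = 213.55.
Reliability = 213.55 / 292.386 = 0.730.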